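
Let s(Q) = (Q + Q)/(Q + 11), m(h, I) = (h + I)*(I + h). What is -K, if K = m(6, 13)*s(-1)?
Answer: 361/5 ≈ 72.200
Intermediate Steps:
m(h, I) = (I + h)² (m(h, I) = (I + h)*(I + h) = (I + h)²)
s(Q) = 2*Q/(11 + Q) (s(Q) = (2*Q)/(11 + Q) = 2*Q/(11 + Q))
K = -361/5 (K = (13 + 6)²*(2*(-1)/(11 - 1)) = 19²*(2*(-1)/10) = 361*(2*(-1)*(⅒)) = 361*(-⅕) = -361/5 ≈ -72.200)
-K = -1*(-361/5) = 361/5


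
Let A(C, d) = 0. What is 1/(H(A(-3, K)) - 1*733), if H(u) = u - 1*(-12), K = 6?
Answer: -1/721 ≈ -0.0013870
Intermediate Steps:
H(u) = 12 + u (H(u) = u + 12 = 12 + u)
1/(H(A(-3, K)) - 1*733) = 1/((12 + 0) - 1*733) = 1/(12 - 733) = 1/(-721) = -1/721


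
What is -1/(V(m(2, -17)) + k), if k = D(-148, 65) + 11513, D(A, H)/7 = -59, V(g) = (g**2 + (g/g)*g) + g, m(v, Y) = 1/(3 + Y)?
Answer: -196/2175573 ≈ -9.0091e-5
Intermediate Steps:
V(g) = g**2 + 2*g (V(g) = (g**2 + 1*g) + g = (g**2 + g) + g = (g + g**2) + g = g**2 + 2*g)
D(A, H) = -413 (D(A, H) = 7*(-59) = -413)
k = 11100 (k = -413 + 11513 = 11100)
-1/(V(m(2, -17)) + k) = -1/((2 + 1/(3 - 17))/(3 - 17) + 11100) = -1/((2 + 1/(-14))/(-14) + 11100) = -1/(-(2 - 1/14)/14 + 11100) = -1/(-1/14*27/14 + 11100) = -1/(-27/196 + 11100) = -1/2175573/196 = -1*196/2175573 = -196/2175573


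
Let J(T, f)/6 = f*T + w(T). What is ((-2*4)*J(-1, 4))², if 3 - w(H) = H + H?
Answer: 2304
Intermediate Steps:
w(H) = 3 - 2*H (w(H) = 3 - (H + H) = 3 - 2*H)
J(T, f) = 18 - 12*T + 6*T*f (J(T, f) = 6*(f*T + (3 - 2*T)) = 6*(T*f + (3 - 2*T)) = 6*(3 - 2*T + T*f) = 18 - 12*T + 6*T*f)
((-2*4)*J(-1, 4))² = ((-2*4)*(18 - 12*(-1) + 6*(-1)*4))² = (-8*(18 + 12 - 24))² = (-8*6)² = (-48)² = 2304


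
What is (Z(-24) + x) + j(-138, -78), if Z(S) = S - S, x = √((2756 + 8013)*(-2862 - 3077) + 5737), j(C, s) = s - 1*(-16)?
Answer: -62 + 3*I*√7105706 ≈ -62.0 + 7997.0*I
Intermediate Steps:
j(C, s) = 16 + s (j(C, s) = s + 16 = 16 + s)
x = 3*I*√7105706 (x = √(10769*(-5939) + 5737) = √(-63957091 + 5737) = √(-63951354) = 3*I*√7105706 ≈ 7997.0*I)
Z(S) = 0
(Z(-24) + x) + j(-138, -78) = (0 + 3*I*√7105706) + (16 - 78) = 3*I*√7105706 - 62 = -62 + 3*I*√7105706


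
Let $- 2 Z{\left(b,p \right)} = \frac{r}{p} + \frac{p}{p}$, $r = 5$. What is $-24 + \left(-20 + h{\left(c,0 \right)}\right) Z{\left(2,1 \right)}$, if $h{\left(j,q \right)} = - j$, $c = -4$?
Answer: $24$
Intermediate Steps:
$Z{\left(b,p \right)} = - \frac{1}{2} - \frac{5}{2 p}$ ($Z{\left(b,p \right)} = - \frac{\frac{5}{p} + \frac{p}{p}}{2} = - \frac{\frac{5}{p} + 1}{2} = - \frac{1 + \frac{5}{p}}{2} = - \frac{1}{2} - \frac{5}{2 p}$)
$-24 + \left(-20 + h{\left(c,0 \right)}\right) Z{\left(2,1 \right)} = -24 + \left(-20 - -4\right) \frac{-5 - 1}{2 \cdot 1} = -24 + \left(-20 + 4\right) \frac{1}{2} \cdot 1 \left(-5 - 1\right) = -24 - 16 \cdot \frac{1}{2} \cdot 1 \left(-6\right) = -24 - -48 = -24 + 48 = 24$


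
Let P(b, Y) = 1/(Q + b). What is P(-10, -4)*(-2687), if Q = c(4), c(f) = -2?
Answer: 2687/12 ≈ 223.92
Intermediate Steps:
Q = -2
P(b, Y) = 1/(-2 + b)
P(-10, -4)*(-2687) = -2687/(-2 - 10) = -2687/(-12) = -1/12*(-2687) = 2687/12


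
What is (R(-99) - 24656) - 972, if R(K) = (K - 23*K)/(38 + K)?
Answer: -1565486/61 ≈ -25664.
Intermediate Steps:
R(K) = -22*K/(38 + K) (R(K) = (-22*K)/(38 + K) = -22*K/(38 + K))
(R(-99) - 24656) - 972 = (-22*(-99)/(38 - 99) - 24656) - 972 = (-22*(-99)/(-61) - 24656) - 972 = (-22*(-99)*(-1/61) - 24656) - 972 = (-2178/61 - 24656) - 972 = -1506194/61 - 972 = -1565486/61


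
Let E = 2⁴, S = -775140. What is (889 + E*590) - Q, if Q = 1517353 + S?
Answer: -731884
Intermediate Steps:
Q = 742213 (Q = 1517353 - 775140 = 742213)
E = 16
(889 + E*590) - Q = (889 + 16*590) - 1*742213 = (889 + 9440) - 742213 = 10329 - 742213 = -731884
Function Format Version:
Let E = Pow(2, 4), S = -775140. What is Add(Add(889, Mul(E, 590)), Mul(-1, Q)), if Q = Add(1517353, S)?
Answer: -731884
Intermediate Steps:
Q = 742213 (Q = Add(1517353, -775140) = 742213)
E = 16
Add(Add(889, Mul(E, 590)), Mul(-1, Q)) = Add(Add(889, Mul(16, 590)), Mul(-1, 742213)) = Add(Add(889, 9440), -742213) = Add(10329, -742213) = -731884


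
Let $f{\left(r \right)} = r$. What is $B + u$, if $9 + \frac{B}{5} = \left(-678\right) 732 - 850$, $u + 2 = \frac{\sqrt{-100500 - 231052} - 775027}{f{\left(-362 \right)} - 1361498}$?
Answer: $- \frac{3385279490193}{1361860} - \frac{i \sqrt{20722}}{340465} \approx -2.4858 \cdot 10^{6} - 0.00042281 i$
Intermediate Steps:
$u = - \frac{1948693}{1361860} - \frac{i \sqrt{20722}}{340465}$ ($u = -2 + \frac{\sqrt{-100500 - 231052} - 775027}{-362 - 1361498} = -2 + \frac{\sqrt{-331552} - 775027}{-1361860} = -2 + \left(4 i \sqrt{20722} - 775027\right) \left(- \frac{1}{1361860}\right) = -2 + \left(-775027 + 4 i \sqrt{20722}\right) \left(- \frac{1}{1361860}\right) = -2 + \left(\frac{775027}{1361860} - \frac{i \sqrt{20722}}{340465}\right) = - \frac{1948693}{1361860} - \frac{i \sqrt{20722}}{340465} \approx -1.4309 - 0.00042281 i$)
$B = -2485775$ ($B = -45 + 5 \left(\left(-678\right) 732 - 850\right) = -45 + 5 \left(-496296 - 850\right) = -45 + 5 \left(-497146\right) = -45 - 2485730 = -2485775$)
$B + u = -2485775 - \left(\frac{1948693}{1361860} + \frac{i \sqrt{20722}}{340465}\right) = - \frac{3385279490193}{1361860} - \frac{i \sqrt{20722}}{340465}$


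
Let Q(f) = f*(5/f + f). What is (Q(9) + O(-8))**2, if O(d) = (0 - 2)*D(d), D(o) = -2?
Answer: 8100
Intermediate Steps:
Q(f) = f*(f + 5/f)
O(d) = 4 (O(d) = (0 - 2)*(-2) = -2*(-2) = 4)
(Q(9) + O(-8))**2 = ((5 + 9**2) + 4)**2 = ((5 + 81) + 4)**2 = (86 + 4)**2 = 90**2 = 8100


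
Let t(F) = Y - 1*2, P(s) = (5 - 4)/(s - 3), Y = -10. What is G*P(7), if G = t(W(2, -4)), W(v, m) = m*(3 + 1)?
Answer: -3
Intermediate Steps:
W(v, m) = 4*m (W(v, m) = m*4 = 4*m)
P(s) = 1/(-3 + s)
t(F) = -12 (t(F) = -10 - 1*2 = -10 - 2 = -12)
G = -12
G*P(7) = -12/(-3 + 7) = -12/4 = -12*¼ = -3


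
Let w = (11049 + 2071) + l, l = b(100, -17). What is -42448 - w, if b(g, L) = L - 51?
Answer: -55500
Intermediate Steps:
b(g, L) = -51 + L
l = -68 (l = -51 - 17 = -68)
w = 13052 (w = (11049 + 2071) - 68 = 13120 - 68 = 13052)
-42448 - w = -42448 - 1*13052 = -42448 - 13052 = -55500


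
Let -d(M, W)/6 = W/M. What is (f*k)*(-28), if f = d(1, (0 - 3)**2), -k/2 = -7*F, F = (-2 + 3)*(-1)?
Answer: -21168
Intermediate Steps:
F = -1 (F = 1*(-1) = -1)
k = -14 (k = -(-14)*(-1) = -2*7 = -14)
d(M, W) = -6*W/M
f = -54 (f = -6*(0 - 3)**2/1 = -6*(-3)**2*1 = -6*9*1 = -54)
(f*k)*(-28) = -54*(-14)*(-28) = 756*(-28) = -21168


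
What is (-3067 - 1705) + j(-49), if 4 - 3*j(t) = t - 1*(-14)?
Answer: -4759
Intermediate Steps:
j(t) = -10/3 - t/3 (j(t) = 4/3 - (t - 1*(-14))/3 = 4/3 - (t + 14)/3 = 4/3 - (14 + t)/3 = 4/3 + (-14/3 - t/3) = -10/3 - t/3)
(-3067 - 1705) + j(-49) = (-3067 - 1705) + (-10/3 - 1/3*(-49)) = -4772 + (-10/3 + 49/3) = -4772 + 13 = -4759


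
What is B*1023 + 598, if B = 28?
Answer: 29242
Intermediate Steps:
B*1023 + 598 = 28*1023 + 598 = 28644 + 598 = 29242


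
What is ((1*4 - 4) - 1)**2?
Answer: 1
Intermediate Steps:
((1*4 - 4) - 1)**2 = ((4 - 4) - 1)**2 = (0 - 1)**2 = (-1)**2 = 1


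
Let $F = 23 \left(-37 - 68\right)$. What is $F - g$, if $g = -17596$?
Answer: $15181$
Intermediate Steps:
$F = -2415$ ($F = 23 \left(-105\right) = -2415$)
$F - g = -2415 - -17596 = -2415 + 17596 = 15181$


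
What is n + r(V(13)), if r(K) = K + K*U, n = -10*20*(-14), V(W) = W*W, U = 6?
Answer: 3983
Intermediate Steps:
V(W) = W**2
n = 2800 (n = -200*(-14) = 2800)
r(K) = 7*K (r(K) = K + K*6 = K + 6*K = 7*K)
n + r(V(13)) = 2800 + 7*13**2 = 2800 + 7*169 = 2800 + 1183 = 3983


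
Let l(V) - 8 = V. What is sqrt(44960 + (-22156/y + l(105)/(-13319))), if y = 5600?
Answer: sqrt(156310197094772294)/1864660 ≈ 212.03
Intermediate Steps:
l(V) = 8 + V
sqrt(44960 + (-22156/y + l(105)/(-13319))) = sqrt(44960 + (-22156/5600 + (8 + 105)/(-13319))) = sqrt(44960 + (-22156*1/5600 + 113*(-1/13319))) = sqrt(44960 + (-5539/1400 - 113/13319)) = sqrt(44960 - 73932141/18646600) = sqrt(838277203859/18646600) = sqrt(156310197094772294)/1864660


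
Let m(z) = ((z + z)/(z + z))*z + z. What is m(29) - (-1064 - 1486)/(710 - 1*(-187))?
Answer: 18192/299 ≈ 60.843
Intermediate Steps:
m(z) = 2*z (m(z) = ((2*z)/((2*z)))*z + z = ((2*z)*(1/(2*z)))*z + z = 1*z + z = z + z = 2*z)
m(29) - (-1064 - 1486)/(710 - 1*(-187)) = 2*29 - (-1064 - 1486)/(710 - 1*(-187)) = 58 - (-2550)/(710 + 187) = 58 - (-2550)/897 = 58 - 1*(-850/299) = 58 + 850/299 = 18192/299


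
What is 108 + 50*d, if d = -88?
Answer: -4292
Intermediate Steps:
108 + 50*d = 108 + 50*(-88) = 108 - 4400 = -4292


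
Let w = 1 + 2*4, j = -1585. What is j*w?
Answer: -14265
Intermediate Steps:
w = 9 (w = 1 + 8 = 9)
j*w = -1585*9 = -14265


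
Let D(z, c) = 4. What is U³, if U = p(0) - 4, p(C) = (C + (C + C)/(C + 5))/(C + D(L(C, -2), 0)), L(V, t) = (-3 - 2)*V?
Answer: -64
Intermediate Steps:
L(V, t) = -5*V
p(C) = (C + 2*C/(5 + C))/(4 + C) (p(C) = (C + (C + C)/(C + 5))/(C + 4) = (C + (2*C)/(5 + C))/(4 + C) = (C + 2*C/(5 + C))/(4 + C))
U = -4 (U = 0*(7 + 0)/(20 + 0² + 9*0) - 4 = 0*7/(20 + 0 + 0) - 4 = 0*7/20 - 4 = 0*(1/20)*7 - 4 = 0 - 4 = -4)
U³ = (-4)³ = -64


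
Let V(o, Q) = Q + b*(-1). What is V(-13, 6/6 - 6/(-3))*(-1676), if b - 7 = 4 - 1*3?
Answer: 8380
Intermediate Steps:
b = 8 (b = 7 + (4 - 1*3) = 7 + (4 - 3) = 7 + 1 = 8)
V(o, Q) = -8 + Q (V(o, Q) = Q + 8*(-1) = Q - 8 = -8 + Q)
V(-13, 6/6 - 6/(-3))*(-1676) = (-8 + (6/6 - 6/(-3)))*(-1676) = (-8 + (6*(⅙) - 6*(-⅓)))*(-1676) = (-8 + (1 + 2))*(-1676) = (-8 + 3)*(-1676) = -5*(-1676) = 8380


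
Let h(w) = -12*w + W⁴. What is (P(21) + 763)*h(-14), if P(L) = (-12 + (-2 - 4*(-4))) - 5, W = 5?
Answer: 602680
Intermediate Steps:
h(w) = 625 - 12*w (h(w) = -12*w + 5⁴ = -12*w + 625 = 625 - 12*w)
P(L) = -3 (P(L) = (-12 + (-2 + 16)) - 5 = (-12 + 14) - 5 = 2 - 5 = -3)
(P(21) + 763)*h(-14) = (-3 + 763)*(625 - 12*(-14)) = 760*(625 + 168) = 760*793 = 602680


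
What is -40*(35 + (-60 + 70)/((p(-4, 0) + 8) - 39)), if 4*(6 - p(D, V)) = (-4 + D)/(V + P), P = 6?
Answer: -51200/37 ≈ -1383.8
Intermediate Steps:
p(D, V) = 6 - (-4 + D)/(4*(6 + V)) (p(D, V) = 6 - (-4 + D)/(4*(V + 6)) = 6 - (-4 + D)/(4*(6 + V)))
-40*(35 + (-60 + 70)/((p(-4, 0) + 8) - 39)) = -40*(35 + (-60 + 70)/(((148 - 1*(-4) + 24*0)/(4*(6 + 0)) + 8) - 39)) = -40*(35 + 10/(((¼)*(148 + 4 + 0)/6 + 8) - 39)) = -40*(35 + 10/(((¼)*(⅙)*152 + 8) - 39)) = -40*(35 + 10/((19/3 + 8) - 39)) = -40*(35 + 10/(43/3 - 39)) = -40*(35 + 10/(-74/3)) = -40*(35 + 10*(-3/74)) = -40*(35 - 15/37) = -40*1280/37 = -51200/37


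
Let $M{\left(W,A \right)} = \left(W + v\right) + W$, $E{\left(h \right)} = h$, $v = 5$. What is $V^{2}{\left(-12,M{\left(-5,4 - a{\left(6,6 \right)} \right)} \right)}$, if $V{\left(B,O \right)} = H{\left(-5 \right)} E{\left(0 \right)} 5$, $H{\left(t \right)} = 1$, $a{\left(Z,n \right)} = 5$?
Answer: $0$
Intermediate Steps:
$M{\left(W,A \right)} = 5 + 2 W$ ($M{\left(W,A \right)} = \left(W + 5\right) + W = \left(5 + W\right) + W = 5 + 2 W$)
$V{\left(B,O \right)} = 0$ ($V{\left(B,O \right)} = 1 \cdot 0 \cdot 5 = 0 \cdot 5 = 0$)
$V^{2}{\left(-12,M{\left(-5,4 - a{\left(6,6 \right)} \right)} \right)} = 0^{2} = 0$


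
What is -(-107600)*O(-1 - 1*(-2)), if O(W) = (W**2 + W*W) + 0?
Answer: 215200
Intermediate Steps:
O(W) = 2*W**2 (O(W) = (W**2 + W**2) + 0 = 2*W**2 + 0 = 2*W**2)
-(-107600)*O(-1 - 1*(-2)) = -(-107600)*2*(-1 - 1*(-2))**2 = -(-107600)*2*(-1 + 2)**2 = -(-107600)*2*1**2 = -(-107600)*2*1 = -(-107600)*2 = -21520*(-10) = 215200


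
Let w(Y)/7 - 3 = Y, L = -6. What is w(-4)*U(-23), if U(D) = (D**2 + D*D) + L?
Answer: -7364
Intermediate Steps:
w(Y) = 21 + 7*Y
U(D) = -6 + 2*D**2 (U(D) = (D**2 + D*D) - 6 = (D**2 + D**2) - 6 = 2*D**2 - 6 = -6 + 2*D**2)
w(-4)*U(-23) = (21 + 7*(-4))*(-6 + 2*(-23)**2) = (21 - 28)*(-6 + 2*529) = -7*(-6 + 1058) = -7*1052 = -7364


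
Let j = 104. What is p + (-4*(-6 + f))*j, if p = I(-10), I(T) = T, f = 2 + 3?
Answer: 406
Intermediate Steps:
f = 5
p = -10
p + (-4*(-6 + f))*j = -10 - 4*(-6 + 5)*104 = -10 - 4*(-1)*104 = -10 + 4*104 = -10 + 416 = 406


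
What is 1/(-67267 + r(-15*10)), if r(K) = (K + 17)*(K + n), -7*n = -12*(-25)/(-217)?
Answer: -217/10273489 ≈ -2.1122e-5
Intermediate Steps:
n = 300/1519 (n = -(-12*(-25))/(7*(-217)) = -300*(-1)/(7*217) = -⅐*(-300/217) = 300/1519 ≈ 0.19750)
r(K) = (17 + K)*(300/1519 + K) (r(K) = (K + 17)*(K + 300/1519) = (17 + K)*(300/1519 + K))
1/(-67267 + r(-15*10)) = 1/(-67267 + (5100/1519 + (-15*10)² + 26123*(-15*10)/1519)) = 1/(-67267 + (5100/1519 + (-150)² + (26123/1519)*(-150))) = 1/(-67267 + (5100/1519 + 22500 - 3918450/1519)) = 1/(-67267 + 4323450/217) = 1/(-10273489/217) = -217/10273489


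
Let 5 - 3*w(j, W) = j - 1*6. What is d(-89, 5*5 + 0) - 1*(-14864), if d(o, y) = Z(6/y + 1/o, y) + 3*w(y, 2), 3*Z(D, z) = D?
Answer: 99124259/6675 ≈ 14850.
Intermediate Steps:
Z(D, z) = D/3
w(j, W) = 11/3 - j/3 (w(j, W) = 5/3 - (j - 1*6)/3 = 5/3 - (j - 6)/3 = 5/3 - (-6 + j)/3 = 5/3 + (2 - j/3) = 11/3 - j/3)
d(o, y) = 11 - y + 2/y + 1/(3*o) (d(o, y) = (6/y + 1/o)/3 + 3*(11/3 - y/3) = (6/y + 1/o)/3 + (11 - y) = (1/o + 6/y)/3 + (11 - y) = (2/y + 1/(3*o)) + (11 - y) = 11 - y + 2/y + 1/(3*o))
d(-89, 5*5 + 0) - 1*(-14864) = (11 - (5*5 + 0) + 2/(5*5 + 0) + (⅓)/(-89)) - 1*(-14864) = (11 - (25 + 0) + 2/(25 + 0) + (⅓)*(-1/89)) + 14864 = (11 - 1*25 + 2/25 - 1/267) + 14864 = (11 - 25 + 2*(1/25) - 1/267) + 14864 = (11 - 25 + 2/25 - 1/267) + 14864 = -92941/6675 + 14864 = 99124259/6675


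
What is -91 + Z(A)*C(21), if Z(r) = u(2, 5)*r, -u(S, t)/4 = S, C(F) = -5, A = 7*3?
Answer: 749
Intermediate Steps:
A = 21
u(S, t) = -4*S
Z(r) = -8*r (Z(r) = (-4*2)*r = -8*r)
-91 + Z(A)*C(21) = -91 - 8*21*(-5) = -91 - 168*(-5) = -91 + 840 = 749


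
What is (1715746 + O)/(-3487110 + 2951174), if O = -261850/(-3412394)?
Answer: -2927400808887/914412395392 ≈ -3.2014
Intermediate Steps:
O = 130925/1706197 (O = -261850*(-1/3412394) = 130925/1706197 ≈ 0.076735)
(1715746 + O)/(-3487110 + 2951174) = (1715746 + 130925/1706197)/(-3487110 + 2951174) = (2927400808887/1706197)/(-535936) = (2927400808887/1706197)*(-1/535936) = -2927400808887/914412395392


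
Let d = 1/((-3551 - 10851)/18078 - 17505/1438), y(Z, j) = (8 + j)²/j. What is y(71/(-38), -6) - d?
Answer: -298171220/505748199 ≈ -0.58956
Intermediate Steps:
y(Z, j) = (8 + j)²/j
d = -12998082/168582733 (d = 1/(-14402*1/18078 - 17505*1/1438) = 1/(-7201/9039 - 17505/1438) = 1/(-168582733/12998082) = -12998082/168582733 ≈ -0.077102)
y(71/(-38), -6) - d = (8 - 6)²/(-6) - 1*(-12998082/168582733) = -⅙*2² + 12998082/168582733 = -⅙*4 + 12998082/168582733 = -⅔ + 12998082/168582733 = -298171220/505748199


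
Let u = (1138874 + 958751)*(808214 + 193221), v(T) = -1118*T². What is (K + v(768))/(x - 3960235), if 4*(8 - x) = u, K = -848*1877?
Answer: 2644059712/2100650932783 ≈ 0.0012587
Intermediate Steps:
u = 2100635091875 (u = 2097625*1001435 = 2100635091875)
K = -1591696
x = -2100635091843/4 (x = 8 - ¼*2100635091875 = 8 - 2100635091875/4 = -2100635091843/4 ≈ -5.2516e+11)
(K + v(768))/(x - 3960235) = (-1591696 - 1118*768²)/(-2100635091843/4 - 3960235) = (-1591696 - 1118*589824)/(-2100650932783/4) = (-1591696 - 659423232)*(-4/2100650932783) = -661014928*(-4/2100650932783) = 2644059712/2100650932783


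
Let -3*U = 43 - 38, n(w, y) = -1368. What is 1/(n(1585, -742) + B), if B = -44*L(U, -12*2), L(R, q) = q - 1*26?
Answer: 1/832 ≈ 0.0012019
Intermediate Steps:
U = -5/3 (U = -(43 - 38)/3 = -⅓*5 = -5/3 ≈ -1.6667)
L(R, q) = -26 + q (L(R, q) = q - 26 = -26 + q)
B = 2200 (B = -44*(-26 - 12*2) = -44*(-26 - 24) = -44*(-50) = 2200)
1/(n(1585, -742) + B) = 1/(-1368 + 2200) = 1/832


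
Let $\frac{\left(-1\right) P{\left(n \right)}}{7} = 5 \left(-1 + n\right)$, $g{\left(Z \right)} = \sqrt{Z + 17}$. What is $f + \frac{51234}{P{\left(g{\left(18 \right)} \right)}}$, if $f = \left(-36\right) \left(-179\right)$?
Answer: $\frac{3808563}{595} - \frac{25617 \sqrt{35}}{595} \approx 6146.2$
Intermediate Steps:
$g{\left(Z \right)} = \sqrt{17 + Z}$
$P{\left(n \right)} = 35 - 35 n$ ($P{\left(n \right)} = - 7 \cdot 5 \left(-1 + n\right) = - 7 \left(-5 + 5 n\right) = 35 - 35 n$)
$f = 6444$
$f + \frac{51234}{P{\left(g{\left(18 \right)} \right)}} = 6444 + \frac{51234}{35 - 35 \sqrt{17 + 18}} = 6444 + \frac{51234}{35 - 35 \sqrt{35}}$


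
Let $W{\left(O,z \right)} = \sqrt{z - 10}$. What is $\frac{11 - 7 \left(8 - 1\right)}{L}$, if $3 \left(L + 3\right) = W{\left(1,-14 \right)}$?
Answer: $\frac{342}{35} + \frac{76 i \sqrt{6}}{35} \approx 9.7714 + 5.3189 i$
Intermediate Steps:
$W{\left(O,z \right)} = \sqrt{-10 + z}$
$L = -3 + \frac{2 i \sqrt{6}}{3}$ ($L = -3 + \frac{\sqrt{-10 - 14}}{3} = -3 + \frac{\sqrt{-24}}{3} = -3 + \frac{2 i \sqrt{6}}{3} \approx -3.0 + 1.633 i$)
$\frac{11 - 7 \left(8 - 1\right)}{L} = \frac{11 - 7 \left(8 - 1\right)}{-3 + \frac{2 i \sqrt{6}}{3}} = \frac{11 - 49}{-3 + \frac{2 i \sqrt{6}}{3}} = - \frac{38}{-3 + \frac{2 i \sqrt{6}}{3}}$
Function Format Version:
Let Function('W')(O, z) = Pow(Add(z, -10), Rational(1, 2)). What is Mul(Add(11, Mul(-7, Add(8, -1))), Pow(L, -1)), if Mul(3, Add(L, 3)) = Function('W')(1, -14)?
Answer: Add(Rational(342, 35), Mul(Rational(76, 35), I, Pow(6, Rational(1, 2)))) ≈ Add(9.7714, Mul(5.3189, I))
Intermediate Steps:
Function('W')(O, z) = Pow(Add(-10, z), Rational(1, 2))
L = Add(-3, Mul(Rational(2, 3), I, Pow(6, Rational(1, 2)))) (L = Add(-3, Mul(Rational(1, 3), Pow(Add(-10, -14), Rational(1, 2)))) = Add(-3, Mul(Rational(1, 3), Pow(-24, Rational(1, 2)))) = Add(-3, Mul(Rational(1, 3), Mul(2, I, Pow(6, Rational(1, 2))))) = Add(-3, Mul(Rational(2, 3), I, Pow(6, Rational(1, 2)))) ≈ Add(-3.0000, Mul(1.6330, I)))
Mul(Add(11, Mul(-7, Add(8, -1))), Pow(L, -1)) = Mul(Add(11, Mul(-7, Add(8, -1))), Pow(Add(-3, Mul(Rational(2, 3), I, Pow(6, Rational(1, 2)))), -1)) = Mul(Add(11, Mul(-7, 7)), Pow(Add(-3, Mul(Rational(2, 3), I, Pow(6, Rational(1, 2)))), -1)) = Mul(Add(11, -49), Pow(Add(-3, Mul(Rational(2, 3), I, Pow(6, Rational(1, 2)))), -1)) = Mul(-38, Pow(Add(-3, Mul(Rational(2, 3), I, Pow(6, Rational(1, 2)))), -1))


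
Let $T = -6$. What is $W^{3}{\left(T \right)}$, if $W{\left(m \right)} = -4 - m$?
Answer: $8$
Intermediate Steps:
$W^{3}{\left(T \right)} = \left(-4 - -6\right)^{3} = \left(-4 + 6\right)^{3} = 2^{3} = 8$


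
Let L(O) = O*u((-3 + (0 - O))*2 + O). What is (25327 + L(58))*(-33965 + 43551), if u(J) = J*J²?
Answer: -145506133650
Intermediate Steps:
u(J) = J³
L(O) = O*(-6 - O)³ (L(O) = O*((-3 + (0 - O))*2 + O)³ = O*((-3 - O)*2 + O)³ = O*((-6 - 2*O) + O)³ = O*(-6 - O)³)
(25327 + L(58))*(-33965 + 43551) = (25327 - 1*58*(6 + 58)³)*(-33965 + 43551) = (25327 - 1*58*64³)*9586 = (25327 - 1*58*262144)*9586 = (25327 - 15204352)*9586 = -15179025*9586 = -145506133650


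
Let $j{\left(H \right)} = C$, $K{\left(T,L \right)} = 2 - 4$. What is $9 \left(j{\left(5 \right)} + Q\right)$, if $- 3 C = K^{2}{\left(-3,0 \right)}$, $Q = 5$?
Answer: $33$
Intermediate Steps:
$K{\left(T,L \right)} = -2$ ($K{\left(T,L \right)} = 2 - 4 = -2$)
$C = - \frac{4}{3}$ ($C = - \frac{\left(-2\right)^{2}}{3} = \left(- \frac{1}{3}\right) 4 = - \frac{4}{3} \approx -1.3333$)
$j{\left(H \right)} = - \frac{4}{3}$
$9 \left(j{\left(5 \right)} + Q\right) = 9 \left(- \frac{4}{3} + 5\right) = 9 \cdot \frac{11}{3} = 33$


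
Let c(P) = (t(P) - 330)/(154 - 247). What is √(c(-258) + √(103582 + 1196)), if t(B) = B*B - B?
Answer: √(-687084 + 2883*√11642)/31 ≈ 19.781*I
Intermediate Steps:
t(B) = B² - B
c(P) = 110/31 - P*(-1 + P)/93 (c(P) = (P*(-1 + P) - 330)/(154 - 247) = (-330 + P*(-1 + P))/(-93) = (-330 + P*(-1 + P))*(-1/93) = 110/31 - P*(-1 + P)/93)
√(c(-258) + √(103582 + 1196)) = √((110/31 - 1/93*(-258)*(-1 - 258)) + √(103582 + 1196)) = √((110/31 - 1/93*(-258)*(-259)) + √104778) = √((110/31 - 22274/31) + 3*√11642) = √(-22164/31 + 3*√11642)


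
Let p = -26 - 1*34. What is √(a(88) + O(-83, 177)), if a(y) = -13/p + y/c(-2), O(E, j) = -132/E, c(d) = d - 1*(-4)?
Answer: √284008155/2490 ≈ 6.7681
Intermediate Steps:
c(d) = 4 + d (c(d) = d + 4 = 4 + d)
p = -60 (p = -26 - 34 = -60)
a(y) = 13/60 + y/2 (a(y) = -13/(-60) + y/(4 - 2) = -13*(-1/60) + y/2 = 13/60 + y*(½) = 13/60 + y/2)
√(a(88) + O(-83, 177)) = √((13/60 + (½)*88) - 132/(-83)) = √((13/60 + 44) - 132*(-1/83)) = √(2653/60 + 132/83) = √(228119/4980) = √284008155/2490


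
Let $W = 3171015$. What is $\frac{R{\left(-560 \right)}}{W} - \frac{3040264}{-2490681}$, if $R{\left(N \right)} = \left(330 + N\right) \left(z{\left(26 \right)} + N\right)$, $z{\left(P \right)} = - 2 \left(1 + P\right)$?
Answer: $\frac{666163781252}{526532454081} \approx 1.2652$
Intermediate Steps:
$z{\left(P \right)} = -2 - 2 P$
$R{\left(N \right)} = \left(-54 + N\right) \left(330 + N\right)$ ($R{\left(N \right)} = \left(330 + N\right) \left(\left(-2 - 52\right) + N\right) = \left(330 + N\right) \left(-54 + N\right) = \left(-54 + N\right) \left(330 + N\right)$)
$\frac{R{\left(-560 \right)}}{W} - \frac{3040264}{-2490681} = \frac{-17820 + \left(-560\right)^{2} + 276 \left(-560\right)}{3171015} - \frac{3040264}{-2490681} = \left(-17820 + 313600 - 154560\right) \frac{1}{3171015} - - \frac{3040264}{2490681} = 141220 \cdot \frac{1}{3171015} + \frac{3040264}{2490681} = \frac{28244}{634203} + \frac{3040264}{2490681} = \frac{666163781252}{526532454081}$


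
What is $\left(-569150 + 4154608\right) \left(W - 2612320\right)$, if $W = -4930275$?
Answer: $-27043657583510$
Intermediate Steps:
$\left(-569150 + 4154608\right) \left(W - 2612320\right) = \left(-569150 + 4154608\right) \left(-4930275 - 2612320\right) = 3585458 \left(-7542595\right) = -27043657583510$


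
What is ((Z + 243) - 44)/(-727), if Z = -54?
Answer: -145/727 ≈ -0.19945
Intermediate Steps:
((Z + 243) - 44)/(-727) = ((-54 + 243) - 44)/(-727) = (189 - 44)*(-1/727) = 145*(-1/727) = -145/727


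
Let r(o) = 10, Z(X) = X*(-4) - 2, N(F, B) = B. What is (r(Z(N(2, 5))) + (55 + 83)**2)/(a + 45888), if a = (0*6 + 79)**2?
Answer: 2722/7447 ≈ 0.36552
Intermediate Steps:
Z(X) = -2 - 4*X (Z(X) = -4*X - 2 = -2 - 4*X)
a = 6241 (a = (0 + 79)**2 = 79**2 = 6241)
(r(Z(N(2, 5))) + (55 + 83)**2)/(a + 45888) = (10 + (55 + 83)**2)/(6241 + 45888) = (10 + 138**2)/52129 = (10 + 19044)*(1/52129) = 19054*(1/52129) = 2722/7447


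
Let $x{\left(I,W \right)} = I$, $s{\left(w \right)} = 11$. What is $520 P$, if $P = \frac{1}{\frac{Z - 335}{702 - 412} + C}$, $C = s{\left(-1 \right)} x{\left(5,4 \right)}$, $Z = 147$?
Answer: $\frac{75400}{7881} \approx 9.5673$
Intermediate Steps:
$C = 55$ ($C = 11 \cdot 5 = 55$)
$P = \frac{145}{7881}$ ($P = \frac{1}{\frac{147 - 335}{702 - 412} + 55} = \frac{1}{- \frac{188}{290} + 55} = \frac{1}{\left(-188\right) \frac{1}{290} + 55} = \frac{1}{- \frac{94}{145} + 55} = \frac{1}{\frac{7881}{145}} = \frac{145}{7881} \approx 0.018399$)
$520 P = 520 \cdot \frac{145}{7881} = \frac{75400}{7881}$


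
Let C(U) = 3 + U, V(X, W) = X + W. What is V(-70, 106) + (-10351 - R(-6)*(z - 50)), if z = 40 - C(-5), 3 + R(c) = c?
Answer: -10387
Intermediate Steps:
R(c) = -3 + c
V(X, W) = W + X
z = 42 (z = 40 - (3 - 5) = 40 - (-2) = 40 - 1*(-2) = 40 + 2 = 42)
V(-70, 106) + (-10351 - R(-6)*(z - 50)) = (106 - 70) + (-10351 - (-3 - 6)*(42 - 50)) = 36 + (-10351 - (-9)*(-8)) = 36 + (-10351 - 1*72) = 36 + (-10351 - 72) = 36 - 10423 = -10387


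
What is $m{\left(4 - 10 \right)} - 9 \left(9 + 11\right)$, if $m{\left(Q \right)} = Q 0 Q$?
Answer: $-180$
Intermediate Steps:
$m{\left(Q \right)} = 0$ ($m{\left(Q \right)} = Q 0 = 0$)
$m{\left(4 - 10 \right)} - 9 \left(9 + 11\right) = 0 - 9 \left(9 + 11\right) = 0 - 9 \cdot 20 = 0 - 180 = -180$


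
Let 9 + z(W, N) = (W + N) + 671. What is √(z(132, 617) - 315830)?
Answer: I*√314419 ≈ 560.73*I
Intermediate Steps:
z(W, N) = 662 + N + W (z(W, N) = -9 + ((W + N) + 671) = -9 + ((N + W) + 671) = -9 + (671 + N + W) = 662 + N + W)
√(z(132, 617) - 315830) = √((662 + 617 + 132) - 315830) = √(1411 - 315830) = √(-314419) = I*√314419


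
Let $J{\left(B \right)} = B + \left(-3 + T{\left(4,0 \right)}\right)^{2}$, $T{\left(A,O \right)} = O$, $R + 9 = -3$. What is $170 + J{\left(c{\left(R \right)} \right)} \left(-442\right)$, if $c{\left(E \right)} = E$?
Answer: $1496$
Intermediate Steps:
$R = -12$ ($R = -9 - 3 = -12$)
$J{\left(B \right)} = 9 + B$ ($J{\left(B \right)} = B + \left(-3 + 0\right)^{2} = B + \left(-3\right)^{2} = B + 9 = 9 + B$)
$170 + J{\left(c{\left(R \right)} \right)} \left(-442\right) = 170 + \left(9 - 12\right) \left(-442\right) = 170 - -1326 = 170 + 1326 = 1496$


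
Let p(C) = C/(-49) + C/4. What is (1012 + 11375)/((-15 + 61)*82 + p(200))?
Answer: 606963/187078 ≈ 3.2444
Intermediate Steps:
p(C) = 45*C/196 (p(C) = C*(-1/49) + C*(1/4) = -C/49 + C/4 = 45*C/196)
(1012 + 11375)/((-15 + 61)*82 + p(200)) = (1012 + 11375)/((-15 + 61)*82 + (45/196)*200) = 12387/(46*82 + 2250/49) = 12387/(3772 + 2250/49) = 12387/(187078/49) = 12387*(49/187078) = 606963/187078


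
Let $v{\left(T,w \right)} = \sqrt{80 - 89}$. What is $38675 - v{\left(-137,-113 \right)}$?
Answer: $38675 - 3 i \approx 38675.0 - 3.0 i$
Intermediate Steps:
$v{\left(T,w \right)} = 3 i$ ($v{\left(T,w \right)} = \sqrt{-9} = 3 i$)
$38675 - v{\left(-137,-113 \right)} = 38675 - 3 i$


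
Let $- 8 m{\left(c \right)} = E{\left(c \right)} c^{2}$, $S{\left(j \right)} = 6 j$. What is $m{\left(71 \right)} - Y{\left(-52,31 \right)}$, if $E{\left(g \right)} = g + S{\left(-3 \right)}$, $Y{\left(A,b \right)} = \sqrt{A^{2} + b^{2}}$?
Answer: $- \frac{267173}{8} - \sqrt{3665} \approx -33457.0$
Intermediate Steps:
$E{\left(g \right)} = -18 + g$ ($E{\left(g \right)} = g + 6 \left(-3\right) = g - 18 = -18 + g$)
$m{\left(c \right)} = - \frac{c^{2} \left(-18 + c\right)}{8}$ ($m{\left(c \right)} = - \frac{\left(-18 + c\right) c^{2}}{8} = - \frac{c^{2} \left(-18 + c\right)}{8}$)
$m{\left(71 \right)} - Y{\left(-52,31 \right)} = \frac{71^{2} \left(18 - 71\right)}{8} - \sqrt{\left(-52\right)^{2} + 31^{2}} = \frac{1}{8} \cdot 5041 \left(18 - 71\right) - \sqrt{2704 + 961} = \frac{1}{8} \cdot 5041 \left(-53\right) - \sqrt{3665} = - \frac{267173}{8} - \sqrt{3665}$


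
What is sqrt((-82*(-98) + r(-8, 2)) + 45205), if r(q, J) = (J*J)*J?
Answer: sqrt(53249) ≈ 230.76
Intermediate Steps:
r(q, J) = J**3 (r(q, J) = J**2*J = J**3)
sqrt((-82*(-98) + r(-8, 2)) + 45205) = sqrt((-82*(-98) + 2**3) + 45205) = sqrt((8036 + 8) + 45205) = sqrt(8044 + 45205) = sqrt(53249)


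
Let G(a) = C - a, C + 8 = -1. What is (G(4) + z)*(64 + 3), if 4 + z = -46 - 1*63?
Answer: -8442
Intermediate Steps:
C = -9 (C = -8 - 1 = -9)
G(a) = -9 - a
z = -113 (z = -4 + (-46 - 1*63) = -4 + (-46 - 63) = -4 - 109 = -113)
(G(4) + z)*(64 + 3) = ((-9 - 1*4) - 113)*(64 + 3) = ((-9 - 4) - 113)*67 = (-13 - 113)*67 = -126*67 = -8442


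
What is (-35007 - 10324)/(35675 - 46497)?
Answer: 45331/10822 ≈ 4.1888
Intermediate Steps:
(-35007 - 10324)/(35675 - 46497) = -45331/(-10822) = -45331*(-1/10822) = 45331/10822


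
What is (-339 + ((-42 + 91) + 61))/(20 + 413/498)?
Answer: -114042/10373 ≈ -10.994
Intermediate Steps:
(-339 + ((-42 + 91) + 61))/(20 + 413/498) = (-339 + (49 + 61))/(20 + 413*(1/498)) = (-339 + 110)/(20 + 413/498) = -229/10373/498 = -229*498/10373 = -114042/10373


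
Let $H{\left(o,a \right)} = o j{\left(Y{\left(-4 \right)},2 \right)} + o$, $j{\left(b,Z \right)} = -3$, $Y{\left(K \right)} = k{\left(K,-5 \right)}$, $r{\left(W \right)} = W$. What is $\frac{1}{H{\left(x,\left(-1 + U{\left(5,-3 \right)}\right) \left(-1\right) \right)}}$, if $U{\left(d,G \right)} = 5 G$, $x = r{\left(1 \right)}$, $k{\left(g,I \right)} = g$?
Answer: $- \frac{1}{2} \approx -0.5$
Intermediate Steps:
$Y{\left(K \right)} = K$
$x = 1$
$H{\left(o,a \right)} = - 2 o$ ($H{\left(o,a \right)} = o \left(-3\right) + o = - 3 o + o = - 2 o$)
$\frac{1}{H{\left(x,\left(-1 + U{\left(5,-3 \right)}\right) \left(-1\right) \right)}} = \frac{1}{\left(-2\right) 1} = \frac{1}{-2} = - \frac{1}{2}$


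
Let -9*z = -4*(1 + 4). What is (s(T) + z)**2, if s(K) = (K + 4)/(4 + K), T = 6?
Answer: 841/81 ≈ 10.383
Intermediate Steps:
z = 20/9 (z = -(-4)*(1 + 4)/9 = -(-4)*5/9 = -1/9*(-20) = 20/9 ≈ 2.2222)
s(K) = 1 (s(K) = (4 + K)/(4 + K) = 1)
(s(T) + z)**2 = (1 + 20/9)**2 = (29/9)**2 = 841/81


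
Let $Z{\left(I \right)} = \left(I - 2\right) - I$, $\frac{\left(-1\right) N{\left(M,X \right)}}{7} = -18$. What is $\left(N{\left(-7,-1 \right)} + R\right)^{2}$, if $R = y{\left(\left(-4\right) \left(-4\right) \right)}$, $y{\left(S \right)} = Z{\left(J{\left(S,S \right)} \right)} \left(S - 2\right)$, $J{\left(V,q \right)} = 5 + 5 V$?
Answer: $9604$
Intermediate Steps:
$N{\left(M,X \right)} = 126$ ($N{\left(M,X \right)} = \left(-7\right) \left(-18\right) = 126$)
$Z{\left(I \right)} = -2$ ($Z{\left(I \right)} = \left(-2 + I\right) - I = -2$)
$y{\left(S \right)} = 4 - 2 S$ ($y{\left(S \right)} = - 2 \left(S - 2\right) = - 2 \left(-2 + S\right) = 4 - 2 S$)
$R = -28$ ($R = 4 - 2 \left(\left(-4\right) \left(-4\right)\right) = 4 - 32 = -28$)
$\left(N{\left(-7,-1 \right)} + R\right)^{2} = \left(126 - 28\right)^{2} = 98^{2} = 9604$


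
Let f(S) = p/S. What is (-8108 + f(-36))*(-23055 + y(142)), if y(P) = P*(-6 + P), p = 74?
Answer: 546406883/18 ≈ 3.0356e+7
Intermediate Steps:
f(S) = 74/S
(-8108 + f(-36))*(-23055 + y(142)) = (-8108 + 74/(-36))*(-23055 + 142*(-6 + 142)) = (-8108 + 74*(-1/36))*(-23055 + 142*136) = (-8108 - 37/18)*(-23055 + 19312) = -145981/18*(-3743) = 546406883/18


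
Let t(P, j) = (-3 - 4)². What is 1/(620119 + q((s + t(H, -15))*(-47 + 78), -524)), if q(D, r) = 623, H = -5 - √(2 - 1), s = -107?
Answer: 1/620742 ≈ 1.6110e-6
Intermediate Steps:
H = -6 (H = -5 - √1 = -5 - 1*1 = -5 - 1 = -6)
t(P, j) = 49 (t(P, j) = (-7)² = 49)
1/(620119 + q((s + t(H, -15))*(-47 + 78), -524)) = 1/(620119 + 623) = 1/620742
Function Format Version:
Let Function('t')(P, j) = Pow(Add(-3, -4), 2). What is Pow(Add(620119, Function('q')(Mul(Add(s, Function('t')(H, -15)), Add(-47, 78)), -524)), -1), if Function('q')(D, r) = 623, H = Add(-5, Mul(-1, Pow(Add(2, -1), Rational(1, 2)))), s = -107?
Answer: Rational(1, 620742) ≈ 1.6110e-6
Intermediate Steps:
H = -6 (H = Add(-5, Mul(-1, Pow(1, Rational(1, 2)))) = Add(-5, Mul(-1, 1)) = Add(-5, -1) = -6)
Function('t')(P, j) = 49 (Function('t')(P, j) = Pow(-7, 2) = 49)
Pow(Add(620119, Function('q')(Mul(Add(s, Function('t')(H, -15)), Add(-47, 78)), -524)), -1) = Pow(Add(620119, 623), -1) = Pow(620742, -1) = Rational(1, 620742)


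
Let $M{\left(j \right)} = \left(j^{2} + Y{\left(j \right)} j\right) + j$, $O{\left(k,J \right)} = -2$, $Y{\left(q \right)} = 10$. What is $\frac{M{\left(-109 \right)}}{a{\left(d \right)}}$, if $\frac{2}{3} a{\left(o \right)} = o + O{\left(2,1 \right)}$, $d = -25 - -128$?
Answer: $\frac{21364}{303} \approx 70.508$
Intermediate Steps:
$M{\left(j \right)} = j^{2} + 11 j$ ($M{\left(j \right)} = \left(j^{2} + 10 j\right) + j = j^{2} + 11 j$)
$d = 103$ ($d = -25 + 128 = 103$)
$a{\left(o \right)} = -3 + \frac{3 o}{2}$ ($a{\left(o \right)} = \frac{3 \left(o - 2\right)}{2} = \frac{3 \left(-2 + o\right)}{2} = -3 + \frac{3 o}{2}$)
$\frac{M{\left(-109 \right)}}{a{\left(d \right)}} = \frac{\left(-109\right) \left(11 - 109\right)}{-3 + \frac{3}{2} \cdot 103} = \frac{\left(-109\right) \left(-98\right)}{-3 + \frac{309}{2}} = \frac{10682}{\frac{303}{2}} = 10682 \cdot \frac{2}{303} = \frac{21364}{303}$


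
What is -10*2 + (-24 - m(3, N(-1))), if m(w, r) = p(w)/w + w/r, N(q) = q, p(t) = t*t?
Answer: -44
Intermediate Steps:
p(t) = t²
m(w, r) = w + w/r (m(w, r) = w²/w + w/r = w + w/r)
-10*2 + (-24 - m(3, N(-1))) = -10*2 + (-24 - (3 + 3/(-1))) = -20 + (-24 - (3 + 3*(-1))) = -20 + (-24 - (3 - 3)) = -20 + (-24 - 1*0) = -20 + (-24 + 0) = -20 - 24 = -44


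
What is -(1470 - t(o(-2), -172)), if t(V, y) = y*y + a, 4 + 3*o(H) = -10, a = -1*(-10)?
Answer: 28124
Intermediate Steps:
a = 10
o(H) = -14/3 (o(H) = -4/3 + (1/3)*(-10) = -4/3 - 10/3 = -14/3)
t(V, y) = 10 + y**2 (t(V, y) = y*y + 10 = y**2 + 10 = 10 + y**2)
-(1470 - t(o(-2), -172)) = -(1470 - (10 + (-172)**2)) = -(1470 - (10 + 29584)) = -(1470 - 1*29594) = -(1470 - 29594) = -1*(-28124) = 28124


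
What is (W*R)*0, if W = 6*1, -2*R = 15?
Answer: 0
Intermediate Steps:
R = -15/2 (R = -½*15 = -15/2 ≈ -7.5000)
W = 6
(W*R)*0 = (6*(-15/2))*0 = -45*0 = 0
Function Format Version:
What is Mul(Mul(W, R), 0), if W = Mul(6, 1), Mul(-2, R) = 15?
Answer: 0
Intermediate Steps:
R = Rational(-15, 2) (R = Mul(Rational(-1, 2), 15) = Rational(-15, 2) ≈ -7.5000)
W = 6
Mul(Mul(W, R), 0) = Mul(Mul(6, Rational(-15, 2)), 0) = Mul(-45, 0) = 0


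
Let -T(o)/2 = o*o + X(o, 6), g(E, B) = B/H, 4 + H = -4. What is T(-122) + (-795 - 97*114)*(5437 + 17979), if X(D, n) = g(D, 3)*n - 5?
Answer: -555159203/2 ≈ -2.7758e+8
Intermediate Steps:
H = -8 (H = -4 - 4 = -8)
g(E, B) = -B/8 (g(E, B) = B/(-8) = B*(-1/8) = -B/8)
X(D, n) = -5 - 3*n/8 (X(D, n) = (-1/8*3)*n - 5 = -3*n/8 - 5 = -5 - 3*n/8)
T(o) = 29/2 - 2*o**2 (T(o) = -2*(o*o + (-5 - 3/8*6)) = -2*(o**2 + (-5 - 9/4)) = -2*(o**2 - 29/4) = -2*(-29/4 + o**2) = 29/2 - 2*o**2)
T(-122) + (-795 - 97*114)*(5437 + 17979) = (29/2 - 2*(-122)**2) + (-795 - 97*114)*(5437 + 17979) = (29/2 - 2*14884) + (-795 - 11058)*23416 = (29/2 - 29768) - 11853*23416 = -59507/2 - 277549848 = -555159203/2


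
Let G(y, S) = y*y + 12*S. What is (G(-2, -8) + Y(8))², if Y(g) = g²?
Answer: 784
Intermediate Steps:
G(y, S) = y² + 12*S
(G(-2, -8) + Y(8))² = (((-2)² + 12*(-8)) + 8²)² = ((4 - 96) + 64)² = (-92 + 64)² = (-28)² = 784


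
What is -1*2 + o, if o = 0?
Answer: -2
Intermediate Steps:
-1*2 + o = -1*2 + 0 = -2 + 0 = -2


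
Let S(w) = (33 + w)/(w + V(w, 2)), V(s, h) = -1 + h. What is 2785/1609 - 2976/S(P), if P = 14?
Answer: -71694865/75623 ≈ -948.06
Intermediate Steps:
S(w) = (33 + w)/(1 + w) (S(w) = (33 + w)/(w + (-1 + 2)) = (33 + w)/(w + 1) = (33 + w)/(1 + w))
2785/1609 - 2976/S(P) = 2785/1609 - 2976*(1 + 14)/(33 + 14) = 2785*(1/1609) - 2976/(47/15) = 2785/1609 - 2976/((1/15)*47) = 2785/1609 - 2976/47/15 = 2785/1609 - 2976*15/47 = 2785/1609 - 44640/47 = -71694865/75623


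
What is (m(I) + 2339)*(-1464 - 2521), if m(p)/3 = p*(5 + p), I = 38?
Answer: -28855385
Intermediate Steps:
m(p) = 3*p*(5 + p) (m(p) = 3*(p*(5 + p)) = 3*p*(5 + p))
(m(I) + 2339)*(-1464 - 2521) = (3*38*(5 + 38) + 2339)*(-1464 - 2521) = (3*38*43 + 2339)*(-3985) = (4902 + 2339)*(-3985) = 7241*(-3985) = -28855385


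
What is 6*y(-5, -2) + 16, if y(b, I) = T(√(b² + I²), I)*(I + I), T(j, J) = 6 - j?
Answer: -128 + 24*√29 ≈ 1.2440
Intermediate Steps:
y(b, I) = 2*I*(6 - √(I² + b²)) (y(b, I) = (6 - √(b² + I²))*(I + I) = (6 - √(I² + b²))*(2*I) = 2*I*(6 - √(I² + b²)))
6*y(-5, -2) + 16 = 6*(2*(-2)*(6 - √((-2)² + (-5)²))) + 16 = 6*(2*(-2)*(6 - √(4 + 25))) + 16 = 6*(2*(-2)*(6 - √29)) + 16 = 6*(-24 + 4*√29) + 16 = (-144 + 24*√29) + 16 = -128 + 24*√29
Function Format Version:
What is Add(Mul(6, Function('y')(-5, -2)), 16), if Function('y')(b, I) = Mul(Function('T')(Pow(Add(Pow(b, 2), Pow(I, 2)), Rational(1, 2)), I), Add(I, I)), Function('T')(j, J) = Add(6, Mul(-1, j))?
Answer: Add(-128, Mul(24, Pow(29, Rational(1, 2)))) ≈ 1.2440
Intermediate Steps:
Function('y')(b, I) = Mul(2, I, Add(6, Mul(-1, Pow(Add(Pow(I, 2), Pow(b, 2)), Rational(1, 2))))) (Function('y')(b, I) = Mul(Add(6, Mul(-1, Pow(Add(Pow(b, 2), Pow(I, 2)), Rational(1, 2)))), Add(I, I)) = Mul(Add(6, Mul(-1, Pow(Add(Pow(I, 2), Pow(b, 2)), Rational(1, 2)))), Mul(2, I)) = Mul(2, I, Add(6, Mul(-1, Pow(Add(Pow(I, 2), Pow(b, 2)), Rational(1, 2))))))
Add(Mul(6, Function('y')(-5, -2)), 16) = Add(Mul(6, Mul(2, -2, Add(6, Mul(-1, Pow(Add(Pow(-2, 2), Pow(-5, 2)), Rational(1, 2)))))), 16) = Add(Mul(6, Mul(2, -2, Add(6, Mul(-1, Pow(Add(4, 25), Rational(1, 2)))))), 16) = Add(Mul(6, Mul(2, -2, Add(6, Mul(-1, Pow(29, Rational(1, 2)))))), 16) = Add(Mul(6, Add(-24, Mul(4, Pow(29, Rational(1, 2))))), 16) = Add(Add(-144, Mul(24, Pow(29, Rational(1, 2)))), 16) = Add(-128, Mul(24, Pow(29, Rational(1, 2))))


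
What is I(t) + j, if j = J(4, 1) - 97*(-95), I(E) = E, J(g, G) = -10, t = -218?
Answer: 8987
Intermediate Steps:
j = 9205 (j = -10 - 97*(-95) = -10 + 9215 = 9205)
I(t) + j = -218 + 9205 = 8987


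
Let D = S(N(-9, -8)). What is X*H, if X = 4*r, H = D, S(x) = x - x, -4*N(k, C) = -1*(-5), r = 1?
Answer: 0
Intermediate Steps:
N(k, C) = -5/4 (N(k, C) = -(-1)*(-5)/4 = -¼*5 = -5/4)
S(x) = 0
D = 0
H = 0
X = 4 (X = 4*1 = 4)
X*H = 4*0 = 0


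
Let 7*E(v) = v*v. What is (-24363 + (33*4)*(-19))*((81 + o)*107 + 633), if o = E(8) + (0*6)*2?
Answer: -1933314708/7 ≈ -2.7619e+8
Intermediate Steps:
E(v) = v**2/7 (E(v) = (v*v)/7 = v**2/7)
o = 64/7 (o = (1/7)*8**2 + (0*6)*2 = (1/7)*64 + 0*2 = 64/7 + 0 = 64/7 ≈ 9.1429)
(-24363 + (33*4)*(-19))*((81 + o)*107 + 633) = (-24363 + (33*4)*(-19))*((81 + 64/7)*107 + 633) = (-24363 + 132*(-19))*((631/7)*107 + 633) = (-24363 - 2508)*(67517/7 + 633) = -26871*71948/7 = -1933314708/7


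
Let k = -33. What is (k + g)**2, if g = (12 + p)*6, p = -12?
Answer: 1089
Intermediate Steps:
g = 0 (g = (12 - 12)*6 = 0*6 = 0)
(k + g)**2 = (-33 + 0)**2 = (-33)**2 = 1089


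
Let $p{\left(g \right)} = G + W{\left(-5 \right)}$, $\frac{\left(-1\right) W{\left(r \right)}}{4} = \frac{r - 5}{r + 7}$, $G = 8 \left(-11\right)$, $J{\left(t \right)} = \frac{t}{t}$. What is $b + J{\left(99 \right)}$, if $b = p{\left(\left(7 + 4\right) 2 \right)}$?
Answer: $-67$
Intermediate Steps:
$J{\left(t \right)} = 1$
$G = -88$
$W{\left(r \right)} = - \frac{4 \left(-5 + r\right)}{7 + r}$ ($W{\left(r \right)} = - 4 \frac{r - 5}{r + 7} = - 4 \frac{-5 + r}{7 + r} = - \frac{4 \left(-5 + r\right)}{7 + r}$)
$p{\left(g \right)} = -68$ ($p{\left(g \right)} = -88 + \frac{4 \left(5 - -5\right)}{7 - 5} = -88 + \frac{4 \left(5 + 5\right)}{2} = -88 + 4 \cdot \frac{1}{2} \cdot 10 = -88 + 20 = -68$)
$b = -68$
$b + J{\left(99 \right)} = -68 + 1 = -67$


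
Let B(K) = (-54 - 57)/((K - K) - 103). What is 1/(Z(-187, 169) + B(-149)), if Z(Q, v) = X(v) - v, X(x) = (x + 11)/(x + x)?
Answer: -17407/2913754 ≈ -0.0059741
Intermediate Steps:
X(x) = (11 + x)/(2*x) (X(x) = (11 + x)/((2*x)) = (11 + x)*(1/(2*x)) = (11 + x)/(2*x))
Z(Q, v) = -v + (11 + v)/(2*v) (Z(Q, v) = (11 + v)/(2*v) - v = -v + (11 + v)/(2*v))
B(K) = 111/103 (B(K) = -111/(0 - 103) = -111/(-103) = -111*(-1/103) = 111/103)
1/(Z(-187, 169) + B(-149)) = 1/((½ - 1*169 + (11/2)/169) + 111/103) = 1/((½ - 169 + (11/2)*(1/169)) + 111/103) = 1/((½ - 169 + 11/338) + 111/103) = 1/(-28471/169 + 111/103) = 1/(-2913754/17407) = -17407/2913754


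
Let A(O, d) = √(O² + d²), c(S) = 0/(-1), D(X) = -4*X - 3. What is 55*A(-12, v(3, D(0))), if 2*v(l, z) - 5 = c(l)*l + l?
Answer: 220*√10 ≈ 695.70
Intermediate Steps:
D(X) = -3 - 4*X
c(S) = 0 (c(S) = 0*(-1) = 0)
v(l, z) = 5/2 + l/2 (v(l, z) = 5/2 + (0*l + l)/2 = 5/2 + (0 + l)/2 = 5/2 + l/2)
55*A(-12, v(3, D(0))) = 55*√((-12)² + (5/2 + (½)*3)²) = 55*√(144 + (5/2 + 3/2)²) = 55*√(144 + 4²) = 55*√(144 + 16) = 55*√160 = 55*(4*√10) = 220*√10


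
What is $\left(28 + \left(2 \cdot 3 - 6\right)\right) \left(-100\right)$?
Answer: $-2800$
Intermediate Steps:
$\left(28 + \left(2 \cdot 3 - 6\right)\right) \left(-100\right) = \left(28 + \left(6 - 6\right)\right) \left(-100\right) = \left(28 + 0\right) \left(-100\right) = 28 \left(-100\right) = -2800$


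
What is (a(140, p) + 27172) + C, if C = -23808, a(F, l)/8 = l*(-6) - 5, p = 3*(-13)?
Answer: 5196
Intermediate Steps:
p = -39
a(F, l) = -40 - 48*l (a(F, l) = 8*(l*(-6) - 5) = 8*(-6*l - 5) = 8*(-5 - 6*l) = -40 - 48*l)
(a(140, p) + 27172) + C = ((-40 - 48*(-39)) + 27172) - 23808 = ((-40 + 1872) + 27172) - 23808 = (1832 + 27172) - 23808 = 29004 - 23808 = 5196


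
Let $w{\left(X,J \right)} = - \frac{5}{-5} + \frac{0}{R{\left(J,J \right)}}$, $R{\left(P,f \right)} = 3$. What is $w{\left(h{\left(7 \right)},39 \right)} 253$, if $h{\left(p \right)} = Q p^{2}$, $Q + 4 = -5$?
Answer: $253$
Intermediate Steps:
$Q = -9$ ($Q = -4 - 5 = -9$)
$h{\left(p \right)} = - 9 p^{2}$
$w{\left(X,J \right)} = 1$ ($w{\left(X,J \right)} = - \frac{5}{-5} + \frac{0}{3} = \left(-5\right) \left(- \frac{1}{5}\right) + 0 \cdot \frac{1}{3} = 1 + 0 = 1$)
$w{\left(h{\left(7 \right)},39 \right)} 253 = 1 \cdot 253 = 253$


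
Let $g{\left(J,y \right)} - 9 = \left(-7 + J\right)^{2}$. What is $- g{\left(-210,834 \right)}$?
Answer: $-47098$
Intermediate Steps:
$g{\left(J,y \right)} = 9 + \left(-7 + J\right)^{2}$
$- g{\left(-210,834 \right)} = - (9 + \left(-7 - 210\right)^{2}) = - (9 + \left(-217\right)^{2}) = - (9 + 47089) = \left(-1\right) 47098 = -47098$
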